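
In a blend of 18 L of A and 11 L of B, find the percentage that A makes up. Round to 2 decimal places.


Volume of A = 18 L
Volume of B = 11 L
Total volume = 18 + 11 = 29 L
Percentage of A = (18/29) * 100
= 62.07%

62.07


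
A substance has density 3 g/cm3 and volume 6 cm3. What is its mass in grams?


Using mass = density * volume
Density = 3 g/cm3
Volume = 6 cm3
Mass = 3 * 6
= 18 g

18


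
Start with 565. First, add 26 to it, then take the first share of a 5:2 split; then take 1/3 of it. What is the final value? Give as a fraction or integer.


Start with 565.
Step 1: Add 26: 565+26=591; split 5:2 first = 591*5/7 = 2955/7
Step 2: Take 1/3: 2955/7 * 1/3 = 985/7
Final result = 985/7

985/7


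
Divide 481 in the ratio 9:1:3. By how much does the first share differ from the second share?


Total parts = 9 + 1 + 3 = 13
Value per part = 481 / 13 = 37
Shares: 9*37=333, 1*37=37, 3*37=111
First share = 333, second share = 37
Difference = |333 - 37| = 296

296


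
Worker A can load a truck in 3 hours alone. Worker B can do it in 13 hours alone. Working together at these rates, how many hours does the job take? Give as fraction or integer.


Rate of A = 1/3 job per hour
Rate of B = 1/13 job per hour
Combined rate = 1/3 + 1/13
Find common denominator: (13 + 3)/(3*13) = 16/39
Combined rate = 16/39 job per hour
Time together = 1 / (16/39) = 39/16 hours

39/16


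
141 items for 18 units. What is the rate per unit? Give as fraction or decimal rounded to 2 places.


Total items = 141
Number of units = 18
Unit rate = 141 / 18
= 7.83 items per unit

7.83


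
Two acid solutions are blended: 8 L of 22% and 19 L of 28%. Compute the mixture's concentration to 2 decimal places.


Solute in mixture 1 = 22% of 8 L = 8*22/100 = 44/25 L
Solute in mixture 2 = 28% of 19 L = 19*28/100 = 133/25 L
Total solute = 44/25 + 133/25 = 177/25 L
Total volume = 8 + 19 = 27 L
Final concentration = 177/25/27 * 100 = 26.22%

26.22


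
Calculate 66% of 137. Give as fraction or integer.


Compute 66% of 137
Convert percentage: 66% = 66/100
Multiply: 137 * 66/100
= 9042/100
= 4521/50

4521/50


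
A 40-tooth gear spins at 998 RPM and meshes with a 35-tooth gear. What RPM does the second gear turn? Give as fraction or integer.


Gear ratio: teeth_A * RPM_A = teeth_B * RPM_B
40 * 998 = 35 * RPM_B
39920 = 35 * RPM_B
RPM_B = 39920 / 35
RPM_B = 7984/7

7984/7


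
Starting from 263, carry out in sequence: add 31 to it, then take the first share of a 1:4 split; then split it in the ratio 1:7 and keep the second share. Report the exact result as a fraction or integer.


Start with 263.
Step 1: Add 31: 263+31=294; split 1:4 first = 294*1/5 = 294/5
Step 2: Split 1:7, second share = 294/5 * 7/8 = 1029/20
Final result = 1029/20

1029/20


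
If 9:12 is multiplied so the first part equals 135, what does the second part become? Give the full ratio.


Original ratio: 9:12
First term target: 135
Scale factor = 135 / 9 = 15
Multiply second term: 12 * 15 = 180
Equivalent ratio = 135:180

135:180


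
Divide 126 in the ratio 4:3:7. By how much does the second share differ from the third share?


Total parts = 4 + 3 + 7 = 14
Value per part = 126 / 14 = 9
Shares: 4*9=36, 3*9=27, 7*9=63
Second share = 27, third share = 63
Difference = |27 - 63| = 36

36


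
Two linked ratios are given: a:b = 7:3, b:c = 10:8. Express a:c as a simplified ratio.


Given a:b = 7:3 and b:c = 10:8
Make b consistent. Multiply first ratio by 10: a:b = 70:30
Multiply second ratio by 3: b:c = 30:24
Now b = 30 in both, so a:b:c = 70:30:24
Therefore a:c = 70:24
Simplify by GCD: a:c = 35:12

35:12


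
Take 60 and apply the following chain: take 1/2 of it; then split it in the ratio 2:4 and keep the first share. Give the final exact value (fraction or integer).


Start with 60.
Step 1: Take 1/2: 60 * 1/2 = 30
Step 2: Split 2:4, first share = 30 * 2/6 = 10
Final result = 10

10


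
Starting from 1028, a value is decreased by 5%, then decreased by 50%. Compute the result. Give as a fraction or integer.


Start: 1028
Step 1: decrease by 5% => multiply by 95/100
  1028 * 95/100 = 4883/5
Step 2: decrease by 50% => multiply by 50/100
  4883/5 * 50/100 = 4883/10
Final value = 4883/10

4883/10


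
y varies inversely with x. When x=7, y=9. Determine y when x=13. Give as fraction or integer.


Inverse proportion: y = k/x
Find k: k = 7 * 9 = 63
Compute y at x=13: y = 63/13
y = 63/13

63/13


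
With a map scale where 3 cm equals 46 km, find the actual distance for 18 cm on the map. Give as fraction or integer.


Map scale: 3 cm = 46 km
Measured distance on map = 18 cm
Set up proportion: 18 * 46 / 3
= 828 / 3
= 276 km

276


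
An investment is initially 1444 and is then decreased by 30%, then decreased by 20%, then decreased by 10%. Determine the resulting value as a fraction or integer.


Start: 1444
Step 1: decrease by 30% => multiply by 70/100
  1444 * 70/100 = 5054/5
Step 2: decrease by 20% => multiply by 80/100
  5054/5 * 80/100 = 20216/25
Step 3: decrease by 10% => multiply by 90/100
  20216/25 * 90/100 = 90972/125
Final value = 90972/125

90972/125


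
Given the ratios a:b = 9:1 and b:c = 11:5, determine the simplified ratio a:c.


Given a:b = 9:1 and b:c = 11:5
Make b consistent. Multiply first ratio by 11: a:b = 99:11
Multiply second ratio by 1: b:c = 11:5
Now b = 11 in both, so a:b:c = 99:11:5
Therefore a:c = 99:5
Simplify by GCD: a:c = 99:5

99:5


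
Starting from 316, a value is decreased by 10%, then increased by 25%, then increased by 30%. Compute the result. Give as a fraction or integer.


Start: 316
Step 1: decrease by 10% => multiply by 90/100
  316 * 90/100 = 1422/5
Step 2: increase by 25% => multiply by 125/100
  1422/5 * 125/100 = 711/2
Step 3: increase by 30% => multiply by 130/100
  711/2 * 130/100 = 9243/20
Final value = 9243/20

9243/20


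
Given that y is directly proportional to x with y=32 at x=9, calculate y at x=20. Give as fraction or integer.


Direct proportion: y = kx
Find k: k = 32/9 = 32/9
Compute y at x=20: y = 32/9 * 20
y = 640/9

640/9


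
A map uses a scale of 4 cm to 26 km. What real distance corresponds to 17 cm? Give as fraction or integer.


Map scale: 4 cm = 26 km
Measured distance on map = 17 cm
Set up proportion: 17 * 26 / 4
= 442 / 4
= 221/2 km

221/2


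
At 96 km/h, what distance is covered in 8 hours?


Using distance = speed * time
Speed = 96 km/h
Time = 8 hours
Distance = 96 * 8
= 768 km

768


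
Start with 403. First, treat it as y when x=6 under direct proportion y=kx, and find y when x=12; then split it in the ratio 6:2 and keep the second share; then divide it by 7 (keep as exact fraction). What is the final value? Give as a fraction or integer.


Start with 403.
Step 1: Direct prop: k = (403)/6; new y = k*12 = 403*12/6 = 806
Step 2: Split 6:2, second share = 806 * 2/8 = 403/2
Step 3: Divide by 7: 403/2 / 7 = 403/14
Final result = 403/14

403/14


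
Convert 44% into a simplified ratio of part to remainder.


Part = 44%, Remainder = 56%
Ratio = 44:56
GCD(44, 56) = 4
Simplify: 11:14 = 11:14

11:14


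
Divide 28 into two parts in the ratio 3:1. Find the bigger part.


Total parts = 3 + 1 = 4
Value per part = 28 / 4 = 7
First share = 3 * 7 = 21
Second share = 1 * 7 = 7
Larger share = 21

21


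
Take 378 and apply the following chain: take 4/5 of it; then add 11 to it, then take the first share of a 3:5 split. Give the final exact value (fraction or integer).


Start with 378.
Step 1: Take 4/5: 378 * 4/5 = 1512/5
Step 2: Add 11: 1512/5+11=1567/5; split 3:5 first = 1567/5*3/8 = 4701/40
Final result = 4701/40

4701/40


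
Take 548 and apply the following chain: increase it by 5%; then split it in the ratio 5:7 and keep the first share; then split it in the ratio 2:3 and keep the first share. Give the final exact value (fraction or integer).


Start with 548.
Step 1: Increase by 5%: 548 * 105/100 = 2877/5
Step 2: Split 5:7, first share = 2877/5 * 5/12 = 959/4
Step 3: Split 2:3, first share = 959/4 * 2/5 = 959/10
Final result = 959/10

959/10


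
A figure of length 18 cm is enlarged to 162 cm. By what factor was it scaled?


Original length = 18 cm
Scaled length = 162 cm
Scale factor = 162 / 18
= 9

9


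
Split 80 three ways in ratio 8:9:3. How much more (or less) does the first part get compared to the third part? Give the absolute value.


Total parts = 8 + 9 + 3 = 20
Value per part = 80 / 20 = 4
Shares: 8*4=32, 9*4=36, 3*4=12
First share = 32, third share = 12
Difference = |32 - 12| = 20

20


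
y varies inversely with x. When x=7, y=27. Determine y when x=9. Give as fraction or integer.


Inverse proportion: y = k/x
Find k: k = 7 * 27 = 189
Compute y at x=9: y = 189/9
y = 21

21


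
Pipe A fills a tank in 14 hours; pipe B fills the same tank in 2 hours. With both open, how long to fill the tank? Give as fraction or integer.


Rate of A = 1/14 job per hour
Rate of B = 1/2 job per hour
Combined rate = 1/14 + 1/2
Find common denominator: (2 + 14)/(14*2) = 16/28
Combined rate = 4/7 job per hour
Time together = 1 / (4/7) = 7/4 hours

7/4


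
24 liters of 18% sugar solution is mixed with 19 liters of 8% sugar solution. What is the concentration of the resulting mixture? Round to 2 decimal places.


Solute in mixture 1 = 18% of 24 L = 24*18/100 = 108/25 L
Solute in mixture 2 = 8% of 19 L = 19*8/100 = 38/25 L
Total solute = 108/25 + 38/25 = 146/25 L
Total volume = 24 + 19 = 43 L
Final concentration = 146/25/43 * 100 = 13.58%

13.58


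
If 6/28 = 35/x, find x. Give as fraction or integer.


Setting up: 6/28 = 35/x
Cross multiply: 6 * x = 28 * 35
6x = 980
x = 980/6
x = 490/3

490/3


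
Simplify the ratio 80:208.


Find GCD(80, 208)
GCD = 16
Divide both by 16: 80/16 = 5, 208/16 = 13
Simplified ratio = 5:13

5:13


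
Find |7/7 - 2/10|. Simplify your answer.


Simplify: 7/7 = 1 and 2/10 = 1/5
Find common denominator: LCD = 5
Convert: 5/5 and 1/5
Difference = |5 - 1|/5 = 4/5
Simplified = 4/5

4/5


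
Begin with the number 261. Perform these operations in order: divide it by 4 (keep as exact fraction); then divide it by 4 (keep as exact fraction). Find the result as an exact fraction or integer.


Start with 261.
Step 1: Divide by 4: 261 / 4 = 261/4
Step 2: Divide by 4: 261/4 / 4 = 261/16
Final result = 261/16

261/16


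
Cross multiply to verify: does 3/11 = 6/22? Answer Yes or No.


Cross multiply to check 3/11 = 6/22
Left cross product: 3 * 22 = 66
Right cross product: 11 * 6 = 66
66 = 66
Equal, so proportions match => Yes

Yes


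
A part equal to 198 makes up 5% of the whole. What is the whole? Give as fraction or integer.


Given: 198 is 5% of the whole
Set up: 198 = 5/100 * whole
whole = 198 * 100 / 5
whole = 19800 / 5
whole = 3960

3960


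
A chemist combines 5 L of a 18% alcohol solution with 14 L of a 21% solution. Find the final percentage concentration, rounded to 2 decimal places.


Solute in mixture 1 = 18% of 5 L = 5*18/100 = 9/10 L
Solute in mixture 2 = 21% of 14 L = 14*21/100 = 147/50 L
Total solute = 9/10 + 147/50 = 96/25 L
Total volume = 5 + 14 = 19 L
Final concentration = 96/25/19 * 100 = 20.21%

20.21


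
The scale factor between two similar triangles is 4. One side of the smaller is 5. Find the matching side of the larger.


Similar triangles have proportional sides
Scale factor = 4
Smaller side = 5
Corresponding larger side = 5 * 4
= 20

20


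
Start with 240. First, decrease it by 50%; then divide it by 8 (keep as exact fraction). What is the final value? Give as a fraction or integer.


Start with 240.
Step 1: Decrease by 50%: 240 * 50/100 = 120
Step 2: Divide by 8: 120 / 8 = 15
Final result = 15

15


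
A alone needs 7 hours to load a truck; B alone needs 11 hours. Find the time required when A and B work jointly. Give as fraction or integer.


Rate of A = 1/7 job per hour
Rate of B = 1/11 job per hour
Combined rate = 1/7 + 1/11
Find common denominator: (11 + 7)/(7*11) = 18/77
Combined rate = 18/77 job per hour
Time together = 1 / (18/77) = 77/18 hours

77/18


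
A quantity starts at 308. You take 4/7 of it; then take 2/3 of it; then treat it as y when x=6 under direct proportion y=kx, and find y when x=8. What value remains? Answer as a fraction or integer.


Start with 308.
Step 1: Take 4/7: 308 * 4/7 = 176
Step 2: Take 2/3: 176 * 2/3 = 352/3
Step 3: Direct prop: k = (352/3)/6; new y = k*8 = 352/3*8/6 = 1408/9
Final result = 1408/9

1408/9


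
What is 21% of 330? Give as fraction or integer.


Compute 21% of 330
Convert percentage: 21% = 21/100
Multiply: 330 * 21/100
= 6930/100
= 693/10

693/10


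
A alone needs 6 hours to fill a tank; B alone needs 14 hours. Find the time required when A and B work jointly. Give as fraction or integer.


Rate of A = 1/6 job per hour
Rate of B = 1/14 job per hour
Combined rate = 1/6 + 1/14
Find common denominator: (14 + 6)/(6*14) = 20/84
Combined rate = 5/21 job per hour
Time together = 1 / (5/21) = 21/5 hours

21/5


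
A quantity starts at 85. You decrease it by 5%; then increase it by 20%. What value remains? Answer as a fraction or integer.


Start with 85.
Step 1: Decrease by 5%: 85 * 95/100 = 323/4
Step 2: Increase by 20%: 323/4 * 120/100 = 969/10
Final result = 969/10

969/10


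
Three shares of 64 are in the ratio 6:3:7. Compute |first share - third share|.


Total parts = 6 + 3 + 7 = 16
Value per part = 64 / 16 = 4
Shares: 6*4=24, 3*4=12, 7*4=28
First share = 24, third share = 28
Difference = |24 - 28| = 4

4


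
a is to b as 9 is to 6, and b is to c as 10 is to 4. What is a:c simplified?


Given a:b = 9:6 and b:c = 10:4
Make b consistent. Multiply first ratio by 10: a:b = 90:60
Multiply second ratio by 6: b:c = 60:24
Now b = 60 in both, so a:b:c = 90:60:24
Therefore a:c = 90:24
Simplify by GCD: a:c = 15:4

15:4


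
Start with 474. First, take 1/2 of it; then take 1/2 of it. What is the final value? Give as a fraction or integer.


Start with 474.
Step 1: Take 1/2: 474 * 1/2 = 237
Step 2: Take 1/2: 237 * 1/2 = 237/2
Final result = 237/2

237/2


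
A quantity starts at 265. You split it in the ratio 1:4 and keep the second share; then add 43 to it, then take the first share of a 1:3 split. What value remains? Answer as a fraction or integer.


Start with 265.
Step 1: Split 1:4, second share = 265 * 4/5 = 212
Step 2: Add 43: 212+43=255; split 1:3 first = 255*1/4 = 255/4
Final result = 255/4

255/4


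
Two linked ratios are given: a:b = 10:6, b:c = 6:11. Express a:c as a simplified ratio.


Given a:b = 10:6 and b:c = 6:11
Make b consistent. Multiply first ratio by 6: a:b = 60:36
Multiply second ratio by 6: b:c = 36:66
Now b = 36 in both, so a:b:c = 60:36:66
Therefore a:c = 60:66
Simplify by GCD: a:c = 10:11

10:11


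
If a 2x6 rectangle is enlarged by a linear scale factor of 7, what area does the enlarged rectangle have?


Original dimensions: 2 x 6
Enlargement factor = 7
New width = 2 * 7 = 14
New height = 6 * 7 = 42
New area = 14 * 42 = 588

588


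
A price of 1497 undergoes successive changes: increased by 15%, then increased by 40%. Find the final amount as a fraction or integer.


Start: 1497
Step 1: increase by 15% => multiply by 115/100
  1497 * 115/100 = 34431/20
Step 2: increase by 40% => multiply by 140/100
  34431/20 * 140/100 = 241017/100
Final value = 241017/100

241017/100


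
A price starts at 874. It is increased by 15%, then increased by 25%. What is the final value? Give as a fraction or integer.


Start: 874
Step 1: increase by 15% => multiply by 115/100
  874 * 115/100 = 10051/10
Step 2: increase by 25% => multiply by 125/100
  10051/10 * 125/100 = 10051/8
Final value = 10051/8

10051/8


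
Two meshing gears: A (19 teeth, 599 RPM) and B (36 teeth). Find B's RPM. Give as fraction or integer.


Gear ratio: teeth_A * RPM_A = teeth_B * RPM_B
19 * 599 = 36 * RPM_B
11381 = 36 * RPM_B
RPM_B = 11381 / 36
RPM_B = 11381/36

11381/36


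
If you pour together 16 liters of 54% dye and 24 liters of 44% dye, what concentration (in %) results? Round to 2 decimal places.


Solute in mixture 1 = 54% of 16 L = 16*54/100 = 216/25 L
Solute in mixture 2 = 44% of 24 L = 24*44/100 = 264/25 L
Total solute = 216/25 + 264/25 = 96/5 L
Total volume = 16 + 24 = 40 L
Final concentration = 96/5/40 * 100 = 48.00%

48.00


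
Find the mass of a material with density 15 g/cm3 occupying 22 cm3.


Using mass = density * volume
Density = 15 g/cm3
Volume = 22 cm3
Mass = 15 * 22
= 330 g

330


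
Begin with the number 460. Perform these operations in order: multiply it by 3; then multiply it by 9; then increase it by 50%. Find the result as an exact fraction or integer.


Start with 460.
Step 1: Multiply by 3: 460 * 3 = 1380
Step 2: Multiply by 9: 1380 * 9 = 12420
Step 3: Increase by 50%: 12420 * 150/100 = 18630
Final result = 18630

18630


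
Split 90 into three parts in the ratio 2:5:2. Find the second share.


Ratio = 2:5:2
Total parts = 2 + 5 + 2 = 9
Value per part = 90 / 9 = 10
First share = 2 * 10 = 20
Middle share = 5 * 10 = 50
Third share = 2 * 10 = 20

50


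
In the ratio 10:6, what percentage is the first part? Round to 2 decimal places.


Total parts = 10 + 6 = 16
First part fraction = 10/16
Percentage = (10/16) * 100
= 0.625 * 100
= 62.50%

62.50


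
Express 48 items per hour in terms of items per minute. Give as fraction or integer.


Converting from per hour to per minute
Rate = 48 items per hour
Divide by 60: 48/60
= 4/5 items per minute

4/5


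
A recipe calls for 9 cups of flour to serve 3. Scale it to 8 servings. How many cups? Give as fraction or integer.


Original: 9 cups for 3 servings
Target servings = 8
Scaling factor = 8/3
New amount = 9 * 8/3
= 72/3
= 24 cups

24


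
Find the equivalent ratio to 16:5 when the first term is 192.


Original ratio: 16:5
First term target: 192
Scale factor = 192 / 16 = 12
Multiply second term: 5 * 12 = 60
Equivalent ratio = 192:60

192:60


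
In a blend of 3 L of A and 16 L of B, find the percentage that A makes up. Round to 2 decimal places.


Volume of A = 3 L
Volume of B = 16 L
Total volume = 3 + 16 = 19 L
Percentage of A = (3/19) * 100
= 15.79%

15.79


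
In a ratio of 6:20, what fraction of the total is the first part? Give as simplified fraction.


Total parts = 6 + 20 = 26
First part fraction = 6/26
Simplify: 6/26 = 3/13

3/13


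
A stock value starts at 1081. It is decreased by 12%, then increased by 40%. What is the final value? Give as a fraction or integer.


Start: 1081
Step 1: decrease by 12% => multiply by 88/100
  1081 * 88/100 = 23782/25
Step 2: increase by 40% => multiply by 140/100
  23782/25 * 140/100 = 166474/125
Final value = 166474/125

166474/125


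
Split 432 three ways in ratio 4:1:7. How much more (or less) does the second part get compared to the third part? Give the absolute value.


Total parts = 4 + 1 + 7 = 12
Value per part = 432 / 12 = 36
Shares: 4*36=144, 1*36=36, 7*36=252
Second share = 36, third share = 252
Difference = |36 - 252| = 216

216


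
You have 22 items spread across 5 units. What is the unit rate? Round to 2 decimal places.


Total items = 22
Number of units = 5
Unit rate = 22 / 5
= 4.40 items per unit

4.40


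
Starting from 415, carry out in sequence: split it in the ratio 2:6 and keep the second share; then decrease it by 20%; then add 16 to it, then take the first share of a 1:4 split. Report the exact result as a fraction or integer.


Start with 415.
Step 1: Split 2:6, second share = 415 * 6/8 = 1245/4
Step 2: Decrease by 20%: 1245/4 * 80/100 = 249
Step 3: Add 16: 249+16=265; split 1:4 first = 265*1/5 = 53
Final result = 53

53


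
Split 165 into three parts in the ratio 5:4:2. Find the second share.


Ratio = 5:4:2
Total parts = 5 + 4 + 2 = 11
Value per part = 165 / 11 = 15
First share = 5 * 15 = 75
Middle share = 4 * 15 = 60
Third share = 2 * 15 = 30

60


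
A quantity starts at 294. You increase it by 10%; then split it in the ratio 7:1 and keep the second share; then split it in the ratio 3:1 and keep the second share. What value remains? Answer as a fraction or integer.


Start with 294.
Step 1: Increase by 10%: 294 * 110/100 = 1617/5
Step 2: Split 7:1, second share = 1617/5 * 1/8 = 1617/40
Step 3: Split 3:1, second share = 1617/40 * 1/4 = 1617/160
Final result = 1617/160

1617/160


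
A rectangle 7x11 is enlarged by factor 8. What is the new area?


Original dimensions: 7 x 11
Enlargement factor = 8
New width = 7 * 8 = 56
New height = 11 * 8 = 88
New area = 56 * 88 = 4928

4928


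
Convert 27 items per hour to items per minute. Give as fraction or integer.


Converting from per hour to per minute
Rate = 27 items per hour
Divide by 60: 27/60
= 9/20 items per minute

9/20


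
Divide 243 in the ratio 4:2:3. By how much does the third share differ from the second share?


Total parts = 4 + 2 + 3 = 9
Value per part = 243 / 9 = 27
Shares: 4*27=108, 2*27=54, 3*27=81
Third share = 81, second share = 54
Difference = |81 - 54| = 27

27


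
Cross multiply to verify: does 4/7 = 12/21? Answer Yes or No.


Cross multiply to check 4/7 = 12/21
Left cross product: 4 * 21 = 84
Right cross product: 7 * 12 = 84
84 = 84
Equal, so proportions match => Yes

Yes


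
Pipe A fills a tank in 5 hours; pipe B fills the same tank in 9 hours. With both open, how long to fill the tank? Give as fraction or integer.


Rate of A = 1/5 job per hour
Rate of B = 1/9 job per hour
Combined rate = 1/5 + 1/9
Find common denominator: (9 + 5)/(5*9) = 14/45
Combined rate = 14/45 job per hour
Time together = 1 / (14/45) = 45/14 hours

45/14


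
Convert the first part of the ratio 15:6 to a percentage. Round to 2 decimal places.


Total parts = 15 + 6 = 21
First part fraction = 15/21
Percentage = (15/21) * 100
= 0.714286 * 100
= 71.43%

71.43


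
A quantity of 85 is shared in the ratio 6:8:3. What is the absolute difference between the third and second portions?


Total parts = 6 + 8 + 3 = 17
Value per part = 85 / 17 = 5
Shares: 6*5=30, 8*5=40, 3*5=15
Third share = 15, second share = 40
Difference = |15 - 40| = 25

25


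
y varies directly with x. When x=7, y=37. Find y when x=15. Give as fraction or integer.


Direct proportion: y = kx
Find k: k = 37/7 = 37/7
Compute y at x=15: y = 37/7 * 15
y = 555/7

555/7


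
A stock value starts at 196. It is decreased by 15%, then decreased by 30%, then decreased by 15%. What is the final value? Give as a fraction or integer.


Start: 196
Step 1: decrease by 15% => multiply by 85/100
  196 * 85/100 = 833/5
Step 2: decrease by 30% => multiply by 70/100
  833/5 * 70/100 = 5831/50
Step 3: decrease by 15% => multiply by 85/100
  5831/50 * 85/100 = 99127/1000
Final value = 99127/1000

99127/1000


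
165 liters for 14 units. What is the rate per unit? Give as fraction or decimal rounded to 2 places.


Total liters = 165
Number of units = 14
Unit rate = 165 / 14
= 11.79 liters per unit

11.79


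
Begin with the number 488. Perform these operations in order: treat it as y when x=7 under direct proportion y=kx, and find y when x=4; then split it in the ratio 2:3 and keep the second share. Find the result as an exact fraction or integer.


Start with 488.
Step 1: Direct prop: k = (488)/7; new y = k*4 = 488*4/7 = 1952/7
Step 2: Split 2:3, second share = 1952/7 * 3/5 = 5856/35
Final result = 5856/35

5856/35


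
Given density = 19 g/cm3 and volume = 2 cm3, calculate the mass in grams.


Using mass = density * volume
Density = 19 g/cm3
Volume = 2 cm3
Mass = 19 * 2
= 38 g

38


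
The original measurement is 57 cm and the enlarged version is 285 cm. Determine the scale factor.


Original length = 57 cm
Scaled length = 285 cm
Scale factor = 285 / 57
= 5

5


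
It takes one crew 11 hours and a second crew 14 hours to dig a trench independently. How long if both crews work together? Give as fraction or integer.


Rate of A = 1/11 job per hour
Rate of B = 1/14 job per hour
Combined rate = 1/11 + 1/14
Find common denominator: (14 + 11)/(11*14) = 25/154
Combined rate = 25/154 job per hour
Time together = 1 / (25/154) = 154/25 hours

154/25


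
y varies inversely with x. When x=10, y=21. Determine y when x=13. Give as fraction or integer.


Inverse proportion: y = k/x
Find k: k = 10 * 21 = 210
Compute y at x=13: y = 210/13
y = 210/13

210/13


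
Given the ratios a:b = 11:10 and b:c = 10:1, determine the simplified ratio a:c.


Given a:b = 11:10 and b:c = 10:1
Make b consistent. Multiply first ratio by 10: a:b = 110:100
Multiply second ratio by 10: b:c = 100:10
Now b = 100 in both, so a:b:c = 110:100:10
Therefore a:c = 110:10
Simplify by GCD: a:c = 11:1

11:1


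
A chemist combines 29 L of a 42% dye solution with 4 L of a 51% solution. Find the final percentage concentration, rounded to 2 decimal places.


Solute in mixture 1 = 42% of 29 L = 29*42/100 = 609/50 L
Solute in mixture 2 = 51% of 4 L = 4*51/100 = 51/25 L
Total solute = 609/50 + 51/25 = 711/50 L
Total volume = 29 + 4 = 33 L
Final concentration = 711/50/33 * 100 = 43.09%

43.09


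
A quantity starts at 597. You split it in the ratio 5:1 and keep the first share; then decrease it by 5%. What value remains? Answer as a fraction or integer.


Start with 597.
Step 1: Split 5:1, first share = 597 * 5/6 = 995/2
Step 2: Decrease by 5%: 995/2 * 95/100 = 3781/8
Final result = 3781/8

3781/8


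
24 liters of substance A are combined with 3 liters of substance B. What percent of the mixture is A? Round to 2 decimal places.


Volume of A = 24 L
Volume of B = 3 L
Total volume = 24 + 3 = 27 L
Percentage of A = (24/27) * 100
= 88.89%

88.89


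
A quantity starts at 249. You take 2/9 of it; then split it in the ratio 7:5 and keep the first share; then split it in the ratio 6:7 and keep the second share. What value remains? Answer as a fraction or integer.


Start with 249.
Step 1: Take 2/9: 249 * 2/9 = 166/3
Step 2: Split 7:5, first share = 166/3 * 7/12 = 581/18
Step 3: Split 6:7, second share = 581/18 * 7/13 = 4067/234
Final result = 4067/234

4067/234


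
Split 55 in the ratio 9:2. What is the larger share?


Total parts = 9 + 2 = 11
Value per part = 55 / 11 = 5
First share = 9 * 5 = 45
Second share = 2 * 5 = 10
Larger share = 45

45


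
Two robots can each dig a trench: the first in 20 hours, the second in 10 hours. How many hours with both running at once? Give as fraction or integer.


Rate of A = 1/20 job per hour
Rate of B = 1/10 job per hour
Combined rate = 1/20 + 1/10
Find common denominator: (10 + 20)/(20*10) = 30/200
Combined rate = 3/20 job per hour
Time together = 1 / (3/20) = 20/3 hours

20/3


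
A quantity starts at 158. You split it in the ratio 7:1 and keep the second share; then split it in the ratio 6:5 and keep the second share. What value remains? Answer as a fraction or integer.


Start with 158.
Step 1: Split 7:1, second share = 158 * 1/8 = 79/4
Step 2: Split 6:5, second share = 79/4 * 5/11 = 395/44
Final result = 395/44

395/44


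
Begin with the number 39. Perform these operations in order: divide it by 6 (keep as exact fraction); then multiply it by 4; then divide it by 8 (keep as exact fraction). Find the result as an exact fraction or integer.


Start with 39.
Step 1: Divide by 6: 39 / 6 = 13/2
Step 2: Multiply by 4: 13/2 * 4 = 26
Step 3: Divide by 8: 26 / 8 = 13/4
Final result = 13/4

13/4


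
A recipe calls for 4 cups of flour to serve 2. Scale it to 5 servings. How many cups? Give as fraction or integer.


Original: 4 cups for 2 servings
Target servings = 5
Scaling factor = 5/2
New amount = 4 * 5/2
= 20/2
= 10 cups

10


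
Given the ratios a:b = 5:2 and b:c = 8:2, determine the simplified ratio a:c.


Given a:b = 5:2 and b:c = 8:2
Make b consistent. Multiply first ratio by 8: a:b = 40:16
Multiply second ratio by 2: b:c = 16:4
Now b = 16 in both, so a:b:c = 40:16:4
Therefore a:c = 40:4
Simplify by GCD: a:c = 10:1

10:1


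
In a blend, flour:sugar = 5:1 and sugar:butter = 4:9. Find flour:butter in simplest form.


Given a:b = 5:1 and b:c = 4:9
Make b consistent. Multiply first ratio by 4: a:b = 20:4
Multiply second ratio by 1: b:c = 4:9
Now b = 4 in both, so a:b:c = 20:4:9
Therefore a:c = 20:9
Simplify by GCD: a:c = 20:9

20:9


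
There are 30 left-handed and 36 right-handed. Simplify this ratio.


Find GCD(30, 36)
GCD = 6
Divide both by 6: 30/6 = 5, 36/6 = 6
Simplified ratio = 5:6

5:6


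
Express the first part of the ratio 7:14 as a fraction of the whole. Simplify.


Total parts = 7 + 14 = 21
First part fraction = 7/21
Simplify: 7/21 = 1/3

1/3


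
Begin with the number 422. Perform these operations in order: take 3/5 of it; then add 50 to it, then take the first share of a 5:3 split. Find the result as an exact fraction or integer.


Start with 422.
Step 1: Take 3/5: 422 * 3/5 = 1266/5
Step 2: Add 50: 1266/5+50=1516/5; split 5:3 first = 1516/5*5/8 = 379/2
Final result = 379/2

379/2


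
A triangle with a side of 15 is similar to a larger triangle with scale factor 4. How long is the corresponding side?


Similar triangles have proportional sides
Scale factor = 4
Smaller side = 15
Corresponding larger side = 15 * 4
= 60

60


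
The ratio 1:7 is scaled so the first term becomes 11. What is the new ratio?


Original ratio: 1:7
First term target: 11
Scale factor = 11 / 1 = 11
Multiply second term: 7 * 11 = 77
Equivalent ratio = 11:77

11:77


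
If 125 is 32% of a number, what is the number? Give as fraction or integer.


Given: 125 is 32% of the whole
Set up: 125 = 32/100 * whole
whole = 125 * 100 / 32
whole = 12500 / 32
whole = 3125/8

3125/8


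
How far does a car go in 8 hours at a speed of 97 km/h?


Using distance = speed * time
Speed = 97 km/h
Time = 8 hours
Distance = 97 * 8
= 776 km

776


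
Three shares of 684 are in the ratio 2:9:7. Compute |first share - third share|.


Total parts = 2 + 9 + 7 = 18
Value per part = 684 / 18 = 38
Shares: 2*38=76, 9*38=342, 7*38=266
First share = 76, third share = 266
Difference = |76 - 266| = 190

190


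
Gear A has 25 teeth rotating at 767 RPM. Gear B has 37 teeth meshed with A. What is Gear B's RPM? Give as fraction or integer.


Gear ratio: teeth_A * RPM_A = teeth_B * RPM_B
25 * 767 = 37 * RPM_B
19175 = 37 * RPM_B
RPM_B = 19175 / 37
RPM_B = 19175/37

19175/37


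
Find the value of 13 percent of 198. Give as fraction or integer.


Compute 13% of 198
Convert percentage: 13% = 13/100
Multiply: 198 * 13/100
= 2574/100
= 1287/50

1287/50


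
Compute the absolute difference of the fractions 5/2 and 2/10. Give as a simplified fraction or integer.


Simplify: 5/2 = 5/2 and 2/10 = 1/5
Find common denominator: LCD = 10
Convert: 25/10 and 2/10
Difference = |25 - 2|/10 = 23/10
Simplified = 23/10

23/10


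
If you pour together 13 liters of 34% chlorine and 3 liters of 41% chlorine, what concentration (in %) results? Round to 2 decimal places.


Solute in mixture 1 = 34% of 13 L = 13*34/100 = 221/50 L
Solute in mixture 2 = 41% of 3 L = 3*41/100 = 123/100 L
Total solute = 221/50 + 123/100 = 113/20 L
Total volume = 13 + 3 = 16 L
Final concentration = 113/20/16 * 100 = 35.31%

35.31


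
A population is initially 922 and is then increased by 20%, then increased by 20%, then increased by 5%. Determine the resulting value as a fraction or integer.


Start: 922
Step 1: increase by 20% => multiply by 120/100
  922 * 120/100 = 5532/5
Step 2: increase by 20% => multiply by 120/100
  5532/5 * 120/100 = 33192/25
Step 3: increase by 5% => multiply by 105/100
  33192/25 * 105/100 = 174258/125
Final value = 174258/125

174258/125


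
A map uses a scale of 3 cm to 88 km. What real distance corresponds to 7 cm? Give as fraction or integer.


Map scale: 3 cm = 88 km
Measured distance on map = 7 cm
Set up proportion: 7 * 88 / 3
= 616 / 3
= 616/3 km

616/3


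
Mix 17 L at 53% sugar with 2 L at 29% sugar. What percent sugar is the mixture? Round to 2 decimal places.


Solute in mixture 1 = 53% of 17 L = 17*53/100 = 901/100 L
Solute in mixture 2 = 29% of 2 L = 2*29/100 = 29/50 L
Total solute = 901/100 + 29/50 = 959/100 L
Total volume = 17 + 2 = 19 L
Final concentration = 959/100/19 * 100 = 50.47%

50.47


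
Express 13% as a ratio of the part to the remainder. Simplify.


Part = 13%, Remainder = 87%
Ratio = 13:87
GCD(13, 87) = 1
Simplify: 13:87 = 13:87

13:87


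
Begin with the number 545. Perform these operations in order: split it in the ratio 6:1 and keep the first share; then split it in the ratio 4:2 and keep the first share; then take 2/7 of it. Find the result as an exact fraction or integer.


Start with 545.
Step 1: Split 6:1, first share = 545 * 6/7 = 3270/7
Step 2: Split 4:2, first share = 3270/7 * 4/6 = 2180/7
Step 3: Take 2/7: 2180/7 * 2/7 = 4360/49
Final result = 4360/49

4360/49


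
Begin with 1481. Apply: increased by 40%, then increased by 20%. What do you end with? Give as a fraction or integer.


Start: 1481
Step 1: increase by 40% => multiply by 140/100
  1481 * 140/100 = 10367/5
Step 2: increase by 20% => multiply by 120/100
  10367/5 * 120/100 = 62202/25
Final value = 62202/25

62202/25


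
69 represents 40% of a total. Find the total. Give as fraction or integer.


Given: 69 is 40% of the whole
Set up: 69 = 40/100 * whole
whole = 69 * 100 / 40
whole = 6900 / 40
whole = 345/2

345/2


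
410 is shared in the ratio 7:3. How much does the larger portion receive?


Total parts = 7 + 3 = 10
Value per part = 410 / 10 = 41
First share = 7 * 41 = 287
Second share = 3 * 41 = 123
Larger share = 287

287


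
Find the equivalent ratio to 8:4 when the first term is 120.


Original ratio: 8:4
First term target: 120
Scale factor = 120 / 8 = 15
Multiply second term: 4 * 15 = 60
Equivalent ratio = 120:60

120:60


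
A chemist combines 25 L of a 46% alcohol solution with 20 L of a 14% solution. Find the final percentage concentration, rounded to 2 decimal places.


Solute in mixture 1 = 46% of 25 L = 25*46/100 = 23/2 L
Solute in mixture 2 = 14% of 20 L = 20*14/100 = 14/5 L
Total solute = 23/2 + 14/5 = 143/10 L
Total volume = 25 + 20 = 45 L
Final concentration = 143/10/45 * 100 = 31.78%

31.78


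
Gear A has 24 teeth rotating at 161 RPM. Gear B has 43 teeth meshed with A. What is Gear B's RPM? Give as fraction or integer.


Gear ratio: teeth_A * RPM_A = teeth_B * RPM_B
24 * 161 = 43 * RPM_B
3864 = 43 * RPM_B
RPM_B = 3864 / 43
RPM_B = 3864/43

3864/43


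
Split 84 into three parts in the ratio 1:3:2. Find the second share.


Ratio = 1:3:2
Total parts = 1 + 3 + 2 = 6
Value per part = 84 / 6 = 14
First share = 1 * 14 = 14
Middle share = 3 * 14 = 42
Third share = 2 * 14 = 28

42


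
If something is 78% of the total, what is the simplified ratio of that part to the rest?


Part = 78%, Remainder = 22%
Ratio = 78:22
GCD(78, 22) = 2
Simplify: 39:11 = 39:11

39:11


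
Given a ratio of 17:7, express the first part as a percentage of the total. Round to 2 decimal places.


Total parts = 17 + 7 = 24
First part fraction = 17/24
Percentage = (17/24) * 100
= 0.708333 * 100
= 70.83%

70.83


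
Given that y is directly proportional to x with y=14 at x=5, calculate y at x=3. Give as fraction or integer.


Direct proportion: y = kx
Find k: k = 14/5 = 14/5
Compute y at x=3: y = 14/5 * 3
y = 42/5

42/5


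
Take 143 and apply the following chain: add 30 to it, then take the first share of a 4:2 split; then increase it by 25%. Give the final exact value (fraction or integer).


Start with 143.
Step 1: Add 30: 143+30=173; split 4:2 first = 173*4/6 = 346/3
Step 2: Increase by 25%: 346/3 * 125/100 = 865/6
Final result = 865/6

865/6


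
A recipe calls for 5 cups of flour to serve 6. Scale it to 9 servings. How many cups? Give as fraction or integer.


Original: 5 cups for 6 servings
Target servings = 9
Scaling factor = 9/6
New amount = 5 * 9/6
= 45/6
= 15/2 cups

15/2


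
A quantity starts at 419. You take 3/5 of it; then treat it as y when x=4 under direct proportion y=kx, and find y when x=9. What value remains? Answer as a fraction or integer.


Start with 419.
Step 1: Take 3/5: 419 * 3/5 = 1257/5
Step 2: Direct prop: k = (1257/5)/4; new y = k*9 = 1257/5*9/4 = 11313/20
Final result = 11313/20

11313/20


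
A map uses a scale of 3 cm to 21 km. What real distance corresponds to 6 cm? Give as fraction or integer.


Map scale: 3 cm = 21 km
Measured distance on map = 6 cm
Set up proportion: 6 * 21 / 3
= 126 / 3
= 42 km

42


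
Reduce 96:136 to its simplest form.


Find GCD(96, 136)
GCD = 8
Divide both by 8: 96/8 = 12, 136/8 = 17
Simplified ratio = 12:17

12:17


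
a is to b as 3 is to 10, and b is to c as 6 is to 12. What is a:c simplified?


Given a:b = 3:10 and b:c = 6:12
Make b consistent. Multiply first ratio by 6: a:b = 18:60
Multiply second ratio by 10: b:c = 60:120
Now b = 60 in both, so a:b:c = 18:60:120
Therefore a:c = 18:120
Simplify by GCD: a:c = 3:20

3:20


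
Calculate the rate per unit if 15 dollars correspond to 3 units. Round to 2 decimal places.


Total dollars = 15
Number of units = 3
Unit rate = 15 / 3
= 5 dollars per unit

5


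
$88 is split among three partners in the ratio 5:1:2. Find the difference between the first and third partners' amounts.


Total parts = 5 + 1 + 2 = 8
Value per part = 88 / 8 = 11
Shares: 5*11=55, 1*11=11, 2*11=22
First share = 55, third share = 22
Difference = |55 - 22| = 33

33


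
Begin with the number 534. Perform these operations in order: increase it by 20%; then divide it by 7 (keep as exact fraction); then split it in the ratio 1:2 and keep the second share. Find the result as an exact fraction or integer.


Start with 534.
Step 1: Increase by 20%: 534 * 120/100 = 3204/5
Step 2: Divide by 7: 3204/5 / 7 = 3204/35
Step 3: Split 1:2, second share = 3204/35 * 2/3 = 2136/35
Final result = 2136/35

2136/35


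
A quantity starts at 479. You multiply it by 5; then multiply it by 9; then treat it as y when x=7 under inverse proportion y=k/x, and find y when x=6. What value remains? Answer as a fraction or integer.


Start with 479.
Step 1: Multiply by 5: 479 * 5 = 2395
Step 2: Multiply by 9: 2395 * 9 = 21555
Step 3: Inverse prop: k = (21555)*7; new y = k/6 = 21555*7/6 = 50295/2
Final result = 50295/2

50295/2


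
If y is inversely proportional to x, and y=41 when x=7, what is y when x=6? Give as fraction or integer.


Inverse proportion: y = k/x
Find k: k = 7 * 41 = 287
Compute y at x=6: y = 287/6
y = 287/6

287/6


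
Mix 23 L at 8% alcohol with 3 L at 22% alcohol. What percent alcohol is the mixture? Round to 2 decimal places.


Solute in mixture 1 = 8% of 23 L = 23*8/100 = 46/25 L
Solute in mixture 2 = 22% of 3 L = 3*22/100 = 33/50 L
Total solute = 46/25 + 33/50 = 5/2 L
Total volume = 23 + 3 = 26 L
Final concentration = 5/2/26 * 100 = 9.62%

9.62


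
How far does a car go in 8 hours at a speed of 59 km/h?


Using distance = speed * time
Speed = 59 km/h
Time = 8 hours
Distance = 59 * 8
= 472 km

472


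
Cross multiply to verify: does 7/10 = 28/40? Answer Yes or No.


Cross multiply to check 7/10 = 28/40
Left cross product: 7 * 40 = 280
Right cross product: 10 * 28 = 280
280 = 280
Equal, so proportions match => Yes

Yes


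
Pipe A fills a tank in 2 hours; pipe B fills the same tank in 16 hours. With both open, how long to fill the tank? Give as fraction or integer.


Rate of A = 1/2 job per hour
Rate of B = 1/16 job per hour
Combined rate = 1/2 + 1/16
Find common denominator: (16 + 2)/(2*16) = 18/32
Combined rate = 9/16 job per hour
Time together = 1 / (9/16) = 16/9 hours

16/9


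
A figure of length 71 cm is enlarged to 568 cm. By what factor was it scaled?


Original length = 71 cm
Scaled length = 568 cm
Scale factor = 568 / 71
= 8

8


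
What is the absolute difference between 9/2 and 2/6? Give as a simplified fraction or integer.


Simplify: 9/2 = 9/2 and 2/6 = 1/3
Find common denominator: LCD = 6
Convert: 27/6 and 2/6
Difference = |27 - 2|/6 = 25/6
Simplified = 25/6

25/6
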